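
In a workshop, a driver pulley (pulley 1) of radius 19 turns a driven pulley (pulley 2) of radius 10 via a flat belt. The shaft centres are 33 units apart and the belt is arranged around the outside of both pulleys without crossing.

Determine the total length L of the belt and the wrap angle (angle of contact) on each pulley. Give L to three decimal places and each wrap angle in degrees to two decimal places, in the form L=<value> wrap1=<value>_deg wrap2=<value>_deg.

open belt: β = asin((r2−r1)/C) = asin(-9/33) = -15.8266°
wrap1 = π − 2β = 211.6532°
wrap2 = π + 2β = 148.3468°
tangent length = C·cosβ = 31.7490
L = r1·wrap1 + r2·wrap2 + 2·C·cosβ = 19·3.6940 + 10·2.5891 + 2·31.7490 = 159.5763

L=159.576 wrap1=211.65_deg wrap2=148.35_deg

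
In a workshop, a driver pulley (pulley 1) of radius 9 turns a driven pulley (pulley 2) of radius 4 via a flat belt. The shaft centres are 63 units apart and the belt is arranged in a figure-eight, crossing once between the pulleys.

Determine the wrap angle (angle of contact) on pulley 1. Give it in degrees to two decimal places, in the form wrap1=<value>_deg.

wrap1=203.82_deg

crossed belt: β = asin((r1+r2)/C) = asin(13/63) = 11.9085°
wrap1 = wrap2 = π + 2β = 203.8170°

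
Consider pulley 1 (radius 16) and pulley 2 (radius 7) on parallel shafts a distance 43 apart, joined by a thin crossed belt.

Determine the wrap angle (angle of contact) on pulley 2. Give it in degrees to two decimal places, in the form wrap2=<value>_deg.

crossed belt: β = asin((r1+r2)/C) = asin(23/43) = 32.3360°
wrap1 = wrap2 = π + 2β = 244.6721°

wrap2=244.67_deg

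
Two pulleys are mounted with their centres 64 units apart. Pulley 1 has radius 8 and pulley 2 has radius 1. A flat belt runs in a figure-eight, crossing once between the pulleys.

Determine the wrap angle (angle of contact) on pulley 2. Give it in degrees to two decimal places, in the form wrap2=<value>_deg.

wrap2=196.17_deg

crossed belt: β = asin((r1+r2)/C) = asin(9/64) = 8.0840°
wrap1 = wrap2 = π + 2β = 196.1680°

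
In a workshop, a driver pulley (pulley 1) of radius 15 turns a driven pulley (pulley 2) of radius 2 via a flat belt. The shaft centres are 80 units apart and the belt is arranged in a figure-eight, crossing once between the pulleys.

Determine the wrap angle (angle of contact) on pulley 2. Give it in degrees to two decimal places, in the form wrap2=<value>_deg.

wrap2=204.54_deg

crossed belt: β = asin((r1+r2)/C) = asin(17/80) = 12.2689°
wrap1 = wrap2 = π + 2β = 204.5378°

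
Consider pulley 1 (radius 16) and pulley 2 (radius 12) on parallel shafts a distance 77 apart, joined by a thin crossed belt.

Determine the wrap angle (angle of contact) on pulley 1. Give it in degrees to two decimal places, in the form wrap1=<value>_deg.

wrap1=222.65_deg

crossed belt: β = asin((r1+r2)/C) = asin(28/77) = 21.3237°
wrap1 = wrap2 = π + 2β = 222.6474°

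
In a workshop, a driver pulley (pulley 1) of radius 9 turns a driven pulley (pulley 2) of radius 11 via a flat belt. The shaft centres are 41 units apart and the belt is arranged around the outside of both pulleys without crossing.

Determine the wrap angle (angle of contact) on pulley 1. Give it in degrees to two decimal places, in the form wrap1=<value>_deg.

open belt: β = asin((r2−r1)/C) = asin(2/41) = 2.7960°
wrap1 = π − 2β = 174.4079°
wrap2 = π + 2β = 185.5921°

wrap1=174.41_deg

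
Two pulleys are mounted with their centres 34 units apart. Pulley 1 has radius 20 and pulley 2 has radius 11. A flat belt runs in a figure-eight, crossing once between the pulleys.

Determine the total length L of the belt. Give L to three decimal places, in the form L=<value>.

crossed belt: β = asin((r1+r2)/C) = asin(31/34) = 65.7504°
wrap1 = wrap2 = π + 2β = 311.5007°
tangent length = C·cosβ = 13.9642
L = (r1+r2)·wrap + 2·C·cosβ = 31·5.4367 + 2·13.9642 = 196.4666

L=196.467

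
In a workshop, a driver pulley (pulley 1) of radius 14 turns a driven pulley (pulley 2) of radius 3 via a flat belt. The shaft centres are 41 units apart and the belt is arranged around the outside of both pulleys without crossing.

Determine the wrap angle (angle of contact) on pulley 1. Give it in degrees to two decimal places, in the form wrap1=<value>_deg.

wrap1=211.13_deg

open belt: β = asin((r2−r1)/C) = asin(-11/41) = -15.5627°
wrap1 = π − 2β = 211.1254°
wrap2 = π + 2β = 148.8746°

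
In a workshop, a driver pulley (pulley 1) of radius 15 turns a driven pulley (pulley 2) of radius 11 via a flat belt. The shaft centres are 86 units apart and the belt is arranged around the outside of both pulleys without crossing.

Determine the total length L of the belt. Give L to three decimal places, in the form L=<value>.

open belt: β = asin((r2−r1)/C) = asin(-4/86) = -2.6659°
wrap1 = π − 2β = 185.3318°
wrap2 = π + 2β = 174.6682°
tangent length = C·cosβ = 85.9069
L = r1·wrap1 + r2·wrap2 + 2·C·cosβ = 15·3.2346 + 11·3.0485 + 2·85.9069 = 253.8675

L=253.867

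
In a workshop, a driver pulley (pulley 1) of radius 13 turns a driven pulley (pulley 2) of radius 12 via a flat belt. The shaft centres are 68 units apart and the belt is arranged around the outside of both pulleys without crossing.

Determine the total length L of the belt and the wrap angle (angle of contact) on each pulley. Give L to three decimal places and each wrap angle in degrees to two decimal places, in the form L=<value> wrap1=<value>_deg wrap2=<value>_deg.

open belt: β = asin((r2−r1)/C) = asin(-1/68) = -0.8426°
wrap1 = π − 2β = 181.6852°
wrap2 = π + 2β = 178.3148°
tangent length = C·cosβ = 67.9926
L = r1·wrap1 + r2·wrap2 + 2·C·cosβ = 13·3.1710 + 12·3.1122 + 2·67.9926 = 214.5545

L=214.555 wrap1=181.69_deg wrap2=178.31_deg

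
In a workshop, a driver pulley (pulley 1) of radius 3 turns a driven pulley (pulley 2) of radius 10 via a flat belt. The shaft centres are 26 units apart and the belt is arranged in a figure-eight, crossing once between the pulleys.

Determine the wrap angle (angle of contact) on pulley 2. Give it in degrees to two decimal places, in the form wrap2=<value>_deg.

wrap2=240.00_deg

crossed belt: β = asin((r1+r2)/C) = asin(13/26) = 30.0000°
wrap1 = wrap2 = π + 2β = 240.0000°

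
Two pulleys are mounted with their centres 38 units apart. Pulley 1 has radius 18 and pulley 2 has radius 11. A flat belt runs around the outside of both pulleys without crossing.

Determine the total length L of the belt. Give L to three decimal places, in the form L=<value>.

L=168.399

open belt: β = asin((r2−r1)/C) = asin(-7/38) = -10.6151°
wrap1 = π − 2β = 201.2302°
wrap2 = π + 2β = 158.7698°
tangent length = C·cosβ = 37.3497
L = r1·wrap1 + r2·wrap2 + 2·C·cosβ = 18·3.5121 + 11·2.7711 + 2·37.3497 = 168.3993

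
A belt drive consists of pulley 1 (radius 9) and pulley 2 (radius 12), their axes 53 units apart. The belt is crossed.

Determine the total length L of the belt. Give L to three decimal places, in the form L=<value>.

L=180.409

crossed belt: β = asin((r1+r2)/C) = asin(21/53) = 23.3425°
wrap1 = wrap2 = π + 2β = 226.6850°
tangent length = C·cosβ = 48.6621
L = (r1+r2)·wrap + 2·C·cosβ = 21·3.9564 + 2·48.6621 = 180.4086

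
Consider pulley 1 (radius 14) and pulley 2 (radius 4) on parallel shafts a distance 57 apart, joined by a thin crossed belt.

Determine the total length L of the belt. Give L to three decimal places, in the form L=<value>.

L=176.282

crossed belt: β = asin((r1+r2)/C) = asin(18/57) = 18.4085°
wrap1 = wrap2 = π + 2β = 216.8170°
tangent length = C·cosβ = 54.0833
L = (r1+r2)·wrap + 2·C·cosβ = 18·3.7842 + 2·54.0833 = 176.2816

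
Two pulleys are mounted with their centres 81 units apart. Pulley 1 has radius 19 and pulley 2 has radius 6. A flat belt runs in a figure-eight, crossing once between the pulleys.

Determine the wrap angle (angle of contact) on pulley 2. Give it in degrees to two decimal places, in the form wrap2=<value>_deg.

crossed belt: β = asin((r1+r2)/C) = asin(25/81) = 17.9774°
wrap1 = wrap2 = π + 2β = 215.9548°

wrap2=215.95_deg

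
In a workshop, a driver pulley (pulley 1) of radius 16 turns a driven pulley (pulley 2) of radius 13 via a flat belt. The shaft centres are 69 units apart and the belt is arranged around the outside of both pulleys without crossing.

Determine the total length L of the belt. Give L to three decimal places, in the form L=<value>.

open belt: β = asin((r2−r1)/C) = asin(-3/69) = -2.4919°
wrap1 = π − 2β = 184.9838°
wrap2 = π + 2β = 175.0162°
tangent length = C·cosβ = 68.9348
L = r1·wrap1 + r2·wrap2 + 2·C·cosβ = 16·3.2286 + 13·3.0546 + 2·68.9348 = 229.2366

L=229.237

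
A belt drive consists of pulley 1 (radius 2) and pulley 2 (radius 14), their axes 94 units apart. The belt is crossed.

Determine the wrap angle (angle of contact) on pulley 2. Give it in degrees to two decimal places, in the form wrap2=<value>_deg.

wrap2=199.60_deg

crossed belt: β = asin((r1+r2)/C) = asin(16/94) = 9.8002°
wrap1 = wrap2 = π + 2β = 199.6004°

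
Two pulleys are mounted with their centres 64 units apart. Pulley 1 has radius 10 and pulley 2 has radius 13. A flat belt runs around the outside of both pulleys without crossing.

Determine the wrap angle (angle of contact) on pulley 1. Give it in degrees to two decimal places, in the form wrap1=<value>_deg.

wrap1=174.63_deg

open belt: β = asin((r2−r1)/C) = asin(3/64) = 2.6867°
wrap1 = π − 2β = 174.6266°
wrap2 = π + 2β = 185.3734°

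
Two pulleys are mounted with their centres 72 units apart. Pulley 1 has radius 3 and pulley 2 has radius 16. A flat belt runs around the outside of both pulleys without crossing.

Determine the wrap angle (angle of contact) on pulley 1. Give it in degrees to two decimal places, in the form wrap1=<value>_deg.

open belt: β = asin((r2−r1)/C) = asin(13/72) = 10.4021°
wrap1 = π − 2β = 159.1958°
wrap2 = π + 2β = 200.8042°

wrap1=159.20_deg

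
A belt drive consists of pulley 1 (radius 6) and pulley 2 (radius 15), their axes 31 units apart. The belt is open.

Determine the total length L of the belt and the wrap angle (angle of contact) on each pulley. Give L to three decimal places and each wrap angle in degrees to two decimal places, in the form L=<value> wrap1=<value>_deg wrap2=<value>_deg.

L=130.605 wrap1=146.25_deg wrap2=213.75_deg

open belt: β = asin((r2−r1)/C) = asin(9/31) = 16.8773°
wrap1 = π − 2β = 146.2455°
wrap2 = π + 2β = 213.7545°
tangent length = C·cosβ = 29.6648
L = r1·wrap1 + r2·wrap2 + 2·C·cosβ = 6·2.5525 + 15·3.7307 + 2·29.6648 = 130.6052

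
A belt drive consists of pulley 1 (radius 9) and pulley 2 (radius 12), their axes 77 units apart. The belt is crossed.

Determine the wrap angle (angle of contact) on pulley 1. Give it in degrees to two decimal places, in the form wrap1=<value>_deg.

wrap1=211.65_deg

crossed belt: β = asin((r1+r2)/C) = asin(21/77) = 15.8266°
wrap1 = wrap2 = π + 2β = 211.6532°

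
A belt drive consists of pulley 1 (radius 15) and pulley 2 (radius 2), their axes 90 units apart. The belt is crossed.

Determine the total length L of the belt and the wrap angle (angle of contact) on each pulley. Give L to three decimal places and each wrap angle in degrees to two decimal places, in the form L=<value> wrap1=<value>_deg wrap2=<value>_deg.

L=236.628 wrap1=201.78_deg wrap2=201.78_deg

crossed belt: β = asin((r1+r2)/C) = asin(17/90) = 10.8879°
wrap1 = wrap2 = π + 2β = 201.7759°
tangent length = C·cosβ = 88.3799
L = (r1+r2)·wrap + 2·C·cosβ = 17·3.5217 + 2·88.3799 = 236.6278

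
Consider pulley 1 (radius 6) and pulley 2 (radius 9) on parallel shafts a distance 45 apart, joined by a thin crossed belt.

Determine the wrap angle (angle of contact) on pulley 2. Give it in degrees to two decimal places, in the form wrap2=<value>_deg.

crossed belt: β = asin((r1+r2)/C) = asin(15/45) = 19.4712°
wrap1 = wrap2 = π + 2β = 218.9424°

wrap2=218.94_deg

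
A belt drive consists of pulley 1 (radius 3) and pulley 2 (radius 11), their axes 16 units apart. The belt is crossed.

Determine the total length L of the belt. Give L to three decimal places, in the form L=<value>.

crossed belt: β = asin((r1+r2)/C) = asin(14/16) = 61.0450°
wrap1 = wrap2 = π + 2β = 302.0900°
tangent length = C·cosβ = 7.7460
L = (r1+r2)·wrap + 2·C·cosβ = 14·5.2725 + 2·7.7460 = 89.3064

L=89.306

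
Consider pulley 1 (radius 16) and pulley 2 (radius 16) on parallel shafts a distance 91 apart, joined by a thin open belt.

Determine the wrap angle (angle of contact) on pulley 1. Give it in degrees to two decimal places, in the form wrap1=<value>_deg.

wrap1=180.00_deg

open belt: β = asin((r2−r1)/C) = asin(0/91) = 0.0000°
wrap1 = π − 2β = 180.0000°
wrap2 = π + 2β = 180.0000°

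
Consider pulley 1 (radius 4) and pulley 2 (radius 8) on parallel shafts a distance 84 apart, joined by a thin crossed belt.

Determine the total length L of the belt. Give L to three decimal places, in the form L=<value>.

L=207.416

crossed belt: β = asin((r1+r2)/C) = asin(12/84) = 8.2132°
wrap1 = wrap2 = π + 2β = 196.4264°
tangent length = C·cosβ = 83.1384
L = (r1+r2)·wrap + 2·C·cosβ = 12·3.4283 + 2·83.1384 = 207.4163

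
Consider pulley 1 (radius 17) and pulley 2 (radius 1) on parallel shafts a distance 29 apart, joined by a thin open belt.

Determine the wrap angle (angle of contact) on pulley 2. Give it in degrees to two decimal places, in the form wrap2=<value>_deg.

open belt: β = asin((r2−r1)/C) = asin(-16/29) = -33.4854°
wrap1 = π − 2β = 246.9708°
wrap2 = π + 2β = 113.0292°

wrap2=113.03_deg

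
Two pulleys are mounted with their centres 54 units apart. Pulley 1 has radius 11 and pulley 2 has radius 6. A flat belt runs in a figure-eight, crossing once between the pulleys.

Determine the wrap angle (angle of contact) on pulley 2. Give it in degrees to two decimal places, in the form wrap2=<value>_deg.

wrap2=216.70_deg

crossed belt: β = asin((r1+r2)/C) = asin(17/54) = 18.3496°
wrap1 = wrap2 = π + 2β = 216.6993°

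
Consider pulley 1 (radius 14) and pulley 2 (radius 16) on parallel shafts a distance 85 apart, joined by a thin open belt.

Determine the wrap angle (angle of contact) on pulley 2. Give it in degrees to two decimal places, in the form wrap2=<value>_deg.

open belt: β = asin((r2−r1)/C) = asin(2/85) = 1.3483°
wrap1 = π − 2β = 177.3035°
wrap2 = π + 2β = 182.6965°

wrap2=182.70_deg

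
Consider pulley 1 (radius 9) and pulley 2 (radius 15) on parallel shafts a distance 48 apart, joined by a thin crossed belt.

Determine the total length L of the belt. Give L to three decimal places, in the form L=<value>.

L=183.669

crossed belt: β = asin((r1+r2)/C) = asin(24/48) = 30.0000°
wrap1 = wrap2 = π + 2β = 240.0000°
tangent length = C·cosβ = 41.5692
L = (r1+r2)·wrap + 2·C·cosβ = 24·4.1888 + 2·41.5692 = 183.6694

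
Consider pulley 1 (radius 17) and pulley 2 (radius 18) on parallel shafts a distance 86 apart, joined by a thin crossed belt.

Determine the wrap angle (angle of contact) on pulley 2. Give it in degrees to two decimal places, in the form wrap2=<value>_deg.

crossed belt: β = asin((r1+r2)/C) = asin(35/86) = 24.0151°
wrap1 = wrap2 = π + 2β = 228.0301°

wrap2=228.03_deg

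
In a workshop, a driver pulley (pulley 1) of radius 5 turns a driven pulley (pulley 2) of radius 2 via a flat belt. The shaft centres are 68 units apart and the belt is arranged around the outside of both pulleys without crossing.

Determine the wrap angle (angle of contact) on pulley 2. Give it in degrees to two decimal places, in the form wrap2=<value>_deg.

open belt: β = asin((r2−r1)/C) = asin(-3/68) = -2.5286°
wrap1 = π − 2β = 185.0572°
wrap2 = π + 2β = 174.9428°

wrap2=174.94_deg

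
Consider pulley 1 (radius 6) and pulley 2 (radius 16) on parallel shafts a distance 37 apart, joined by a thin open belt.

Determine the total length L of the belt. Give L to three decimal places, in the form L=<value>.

L=145.835

open belt: β = asin((r2−r1)/C) = asin(10/37) = 15.6804°
wrap1 = π − 2β = 148.6393°
wrap2 = π + 2β = 211.3607°
tangent length = C·cosβ = 35.6230
L = r1·wrap1 + r2·wrap2 + 2·C·cosβ = 6·2.5942 + 16·3.6889 + 2·35.6230 = 145.8346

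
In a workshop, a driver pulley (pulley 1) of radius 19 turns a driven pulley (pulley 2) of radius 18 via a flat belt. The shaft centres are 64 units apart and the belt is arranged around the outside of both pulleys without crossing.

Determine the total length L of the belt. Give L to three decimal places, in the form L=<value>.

open belt: β = asin((r2−r1)/C) = asin(-1/64) = -0.8953°
wrap1 = π − 2β = 181.7906°
wrap2 = π + 2β = 178.2094°
tangent length = C·cosβ = 63.9922
L = r1·wrap1 + r2·wrap2 + 2·C·cosβ = 19·3.1728 + 18·3.1103 + 2·63.9922 = 244.2546

L=244.255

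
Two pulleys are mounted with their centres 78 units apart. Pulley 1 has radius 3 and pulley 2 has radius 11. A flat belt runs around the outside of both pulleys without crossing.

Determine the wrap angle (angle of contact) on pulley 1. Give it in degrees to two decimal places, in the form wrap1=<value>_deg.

open belt: β = asin((r2−r1)/C) = asin(8/78) = 5.8868°
wrap1 = π − 2β = 168.2263°
wrap2 = π + 2β = 191.7737°

wrap1=168.23_deg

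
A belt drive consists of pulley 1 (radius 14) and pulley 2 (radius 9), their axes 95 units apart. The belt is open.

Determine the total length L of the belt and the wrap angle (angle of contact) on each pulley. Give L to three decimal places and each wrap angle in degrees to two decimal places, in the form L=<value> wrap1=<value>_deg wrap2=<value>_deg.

L=262.520 wrap1=186.03_deg wrap2=173.97_deg

open belt: β = asin((r2−r1)/C) = asin(-5/95) = -3.0170°
wrap1 = π − 2β = 186.0339°
wrap2 = π + 2β = 173.9661°
tangent length = C·cosβ = 94.8683
L = r1·wrap1 + r2·wrap2 + 2·C·cosβ = 14·3.2469 + 9·3.0363 + 2·94.8683 = 262.5198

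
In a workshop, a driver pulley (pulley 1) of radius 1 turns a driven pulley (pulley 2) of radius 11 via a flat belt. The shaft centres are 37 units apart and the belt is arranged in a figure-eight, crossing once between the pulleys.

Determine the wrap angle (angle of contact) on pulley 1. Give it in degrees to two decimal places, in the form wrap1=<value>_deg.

crossed belt: β = asin((r1+r2)/C) = asin(12/37) = 18.9246°
wrap1 = wrap2 = π + 2β = 217.8493°

wrap1=217.85_deg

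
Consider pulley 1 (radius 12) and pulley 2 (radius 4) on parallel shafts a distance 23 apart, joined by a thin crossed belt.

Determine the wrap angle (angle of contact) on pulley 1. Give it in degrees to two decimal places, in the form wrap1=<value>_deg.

wrap1=268.16_deg

crossed belt: β = asin((r1+r2)/C) = asin(16/23) = 44.0792°
wrap1 = wrap2 = π + 2β = 268.1584°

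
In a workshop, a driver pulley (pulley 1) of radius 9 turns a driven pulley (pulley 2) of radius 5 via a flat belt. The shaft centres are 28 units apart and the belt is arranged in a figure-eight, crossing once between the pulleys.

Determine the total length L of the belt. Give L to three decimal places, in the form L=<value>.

L=107.140

crossed belt: β = asin((r1+r2)/C) = asin(14/28) = 30.0000°
wrap1 = wrap2 = π + 2β = 240.0000°
tangent length = C·cosβ = 24.2487
L = (r1+r2)·wrap + 2·C·cosβ = 14·4.1888 + 2·24.2487 = 107.1405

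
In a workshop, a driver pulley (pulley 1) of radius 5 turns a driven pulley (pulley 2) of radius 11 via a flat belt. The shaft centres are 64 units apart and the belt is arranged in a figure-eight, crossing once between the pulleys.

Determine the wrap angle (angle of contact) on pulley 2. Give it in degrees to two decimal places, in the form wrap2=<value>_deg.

wrap2=208.96_deg

crossed belt: β = asin((r1+r2)/C) = asin(16/64) = 14.4775°
wrap1 = wrap2 = π + 2β = 208.9550°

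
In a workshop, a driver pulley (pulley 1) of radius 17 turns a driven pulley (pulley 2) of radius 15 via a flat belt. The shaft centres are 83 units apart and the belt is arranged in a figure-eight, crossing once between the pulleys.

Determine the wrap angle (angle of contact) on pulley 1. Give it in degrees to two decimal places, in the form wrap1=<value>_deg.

wrap1=225.35_deg

crossed belt: β = asin((r1+r2)/C) = asin(32/83) = 22.6774°
wrap1 = wrap2 = π + 2β = 225.3548°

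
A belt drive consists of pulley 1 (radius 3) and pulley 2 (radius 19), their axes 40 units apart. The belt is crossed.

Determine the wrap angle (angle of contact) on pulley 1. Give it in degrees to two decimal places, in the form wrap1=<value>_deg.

wrap1=246.73_deg

crossed belt: β = asin((r1+r2)/C) = asin(22/40) = 33.3670°
wrap1 = wrap2 = π + 2β = 246.7340°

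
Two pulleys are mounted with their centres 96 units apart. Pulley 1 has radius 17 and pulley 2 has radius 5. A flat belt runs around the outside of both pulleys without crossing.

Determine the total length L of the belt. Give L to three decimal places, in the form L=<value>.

open belt: β = asin((r2−r1)/C) = asin(-12/96) = -7.1808°
wrap1 = π − 2β = 194.3615°
wrap2 = π + 2β = 165.6385°
tangent length = C·cosβ = 95.2470
L = r1·wrap1 + r2·wrap2 + 2·C·cosβ = 17·3.3922 + 5·2.8909 + 2·95.2470 = 262.6170

L=262.617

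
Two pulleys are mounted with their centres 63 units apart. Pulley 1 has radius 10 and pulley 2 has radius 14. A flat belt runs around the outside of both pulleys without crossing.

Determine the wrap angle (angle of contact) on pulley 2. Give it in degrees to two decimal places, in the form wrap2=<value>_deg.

wrap2=187.28_deg

open belt: β = asin((r2−r1)/C) = asin(4/63) = 3.6403°
wrap1 = π − 2β = 172.7194°
wrap2 = π + 2β = 187.2806°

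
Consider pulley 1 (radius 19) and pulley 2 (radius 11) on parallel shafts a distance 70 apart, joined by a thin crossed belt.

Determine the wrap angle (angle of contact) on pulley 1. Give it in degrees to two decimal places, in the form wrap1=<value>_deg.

crossed belt: β = asin((r1+r2)/C) = asin(30/70) = 25.3769°
wrap1 = wrap2 = π + 2β = 230.7539°

wrap1=230.75_deg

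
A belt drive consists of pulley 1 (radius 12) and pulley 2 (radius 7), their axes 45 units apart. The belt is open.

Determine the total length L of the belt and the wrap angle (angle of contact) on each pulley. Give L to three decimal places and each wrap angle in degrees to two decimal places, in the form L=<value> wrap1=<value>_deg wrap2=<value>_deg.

L=150.246 wrap1=192.76_deg wrap2=167.24_deg

open belt: β = asin((r2−r1)/C) = asin(-5/45) = -6.3794°
wrap1 = π − 2β = 192.7587°
wrap2 = π + 2β = 167.2413°
tangent length = C·cosβ = 44.7214
L = r1·wrap1 + r2·wrap2 + 2·C·cosβ = 12·3.3643 + 7·2.9189 + 2·44.7214 = 150.2464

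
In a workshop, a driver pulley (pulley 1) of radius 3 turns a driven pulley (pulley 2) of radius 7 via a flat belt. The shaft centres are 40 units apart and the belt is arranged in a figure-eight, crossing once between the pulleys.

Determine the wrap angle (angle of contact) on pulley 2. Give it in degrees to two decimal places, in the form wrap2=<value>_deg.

wrap2=208.96_deg

crossed belt: β = asin((r1+r2)/C) = asin(10/40) = 14.4775°
wrap1 = wrap2 = π + 2β = 208.9550°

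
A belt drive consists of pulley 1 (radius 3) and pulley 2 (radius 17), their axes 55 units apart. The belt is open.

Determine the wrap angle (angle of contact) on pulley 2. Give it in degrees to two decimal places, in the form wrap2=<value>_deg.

open belt: β = asin((r2−r1)/C) = asin(14/55) = 14.7467°
wrap1 = π − 2β = 150.5067°
wrap2 = π + 2β = 209.4933°

wrap2=209.49_deg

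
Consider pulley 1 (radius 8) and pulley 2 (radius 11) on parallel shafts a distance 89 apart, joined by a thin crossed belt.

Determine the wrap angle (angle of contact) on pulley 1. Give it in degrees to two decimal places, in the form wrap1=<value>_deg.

wrap1=204.65_deg

crossed belt: β = asin((r1+r2)/C) = asin(19/89) = 12.3266°
wrap1 = wrap2 = π + 2β = 204.6531°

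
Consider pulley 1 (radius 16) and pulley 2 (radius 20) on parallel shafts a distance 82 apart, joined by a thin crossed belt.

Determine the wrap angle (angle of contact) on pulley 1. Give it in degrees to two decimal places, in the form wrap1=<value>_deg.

crossed belt: β = asin((r1+r2)/C) = asin(36/82) = 26.0416°
wrap1 = wrap2 = π + 2β = 232.0833°

wrap1=232.08_deg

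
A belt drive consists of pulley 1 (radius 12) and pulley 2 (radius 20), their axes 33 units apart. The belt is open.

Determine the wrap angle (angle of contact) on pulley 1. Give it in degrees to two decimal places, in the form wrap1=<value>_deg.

open belt: β = asin((r2−r1)/C) = asin(8/33) = 14.0297°
wrap1 = π − 2β = 151.9407°
wrap2 = π + 2β = 208.0593°

wrap1=151.94_deg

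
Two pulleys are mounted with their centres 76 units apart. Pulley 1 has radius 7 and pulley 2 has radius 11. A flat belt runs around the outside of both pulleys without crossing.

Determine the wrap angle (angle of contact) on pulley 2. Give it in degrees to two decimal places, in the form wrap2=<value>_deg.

open belt: β = asin((r2−r1)/C) = asin(4/76) = 3.0170°
wrap1 = π − 2β = 173.9661°
wrap2 = π + 2β = 186.0339°

wrap2=186.03_deg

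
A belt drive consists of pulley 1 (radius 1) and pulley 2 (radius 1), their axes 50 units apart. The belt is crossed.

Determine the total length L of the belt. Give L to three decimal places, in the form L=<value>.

L=106.363

crossed belt: β = asin((r1+r2)/C) = asin(2/50) = 2.2924°
wrap1 = wrap2 = π + 2β = 184.5849°
tangent length = C·cosβ = 49.9600
L = (r1+r2)·wrap + 2·C·cosβ = 2·3.2216 + 2·49.9600 = 106.3632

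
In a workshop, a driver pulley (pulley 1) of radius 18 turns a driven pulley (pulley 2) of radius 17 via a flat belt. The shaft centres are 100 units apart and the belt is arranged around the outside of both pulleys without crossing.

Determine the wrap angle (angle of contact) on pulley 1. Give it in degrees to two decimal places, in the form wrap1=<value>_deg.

open belt: β = asin((r2−r1)/C) = asin(-1/100) = -0.5730°
wrap1 = π − 2β = 181.1459°
wrap2 = π + 2β = 178.8541°

wrap1=181.15_deg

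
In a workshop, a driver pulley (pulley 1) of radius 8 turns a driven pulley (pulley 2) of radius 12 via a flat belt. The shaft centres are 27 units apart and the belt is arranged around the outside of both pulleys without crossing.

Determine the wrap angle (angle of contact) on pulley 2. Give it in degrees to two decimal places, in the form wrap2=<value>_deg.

wrap2=197.04_deg

open belt: β = asin((r2−r1)/C) = asin(4/27) = 8.5196°
wrap1 = π − 2β = 162.9608°
wrap2 = π + 2β = 197.0392°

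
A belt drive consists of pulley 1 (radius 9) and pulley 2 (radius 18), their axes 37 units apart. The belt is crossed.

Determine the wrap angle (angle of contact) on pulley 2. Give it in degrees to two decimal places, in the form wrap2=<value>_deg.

crossed belt: β = asin((r1+r2)/C) = asin(27/37) = 46.8637°
wrap1 = wrap2 = π + 2β = 273.7275°

wrap2=273.73_deg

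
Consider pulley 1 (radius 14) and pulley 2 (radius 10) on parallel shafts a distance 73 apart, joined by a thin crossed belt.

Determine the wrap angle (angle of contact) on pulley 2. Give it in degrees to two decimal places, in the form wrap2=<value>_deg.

wrap2=218.39_deg

crossed belt: β = asin((r1+r2)/C) = asin(24/73) = 19.1940°
wrap1 = wrap2 = π + 2β = 218.3879°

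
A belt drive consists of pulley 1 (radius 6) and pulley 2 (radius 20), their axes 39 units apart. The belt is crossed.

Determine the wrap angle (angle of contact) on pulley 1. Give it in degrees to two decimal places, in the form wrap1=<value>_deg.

crossed belt: β = asin((r1+r2)/C) = asin(26/39) = 41.8103°
wrap1 = wrap2 = π + 2β = 263.6206°

wrap1=263.62_deg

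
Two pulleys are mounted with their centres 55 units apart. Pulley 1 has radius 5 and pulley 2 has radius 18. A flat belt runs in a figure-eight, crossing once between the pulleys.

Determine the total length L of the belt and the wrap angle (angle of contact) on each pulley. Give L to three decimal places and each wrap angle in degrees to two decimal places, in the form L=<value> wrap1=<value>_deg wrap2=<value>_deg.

L=192.023 wrap1=229.44_deg wrap2=229.44_deg

crossed belt: β = asin((r1+r2)/C) = asin(23/55) = 24.7199°
wrap1 = wrap2 = π + 2β = 229.4397°
tangent length = C·cosβ = 49.9600
L = (r1+r2)·wrap + 2·C·cosβ = 23·4.0045 + 2·49.9600 = 192.0230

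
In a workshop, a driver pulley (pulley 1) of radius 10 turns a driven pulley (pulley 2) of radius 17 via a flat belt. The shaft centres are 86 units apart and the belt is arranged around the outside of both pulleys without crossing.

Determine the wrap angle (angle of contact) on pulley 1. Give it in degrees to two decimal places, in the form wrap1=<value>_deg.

open belt: β = asin((r2−r1)/C) = asin(7/86) = 4.6688°
wrap1 = π − 2β = 170.6625°
wrap2 = π + 2β = 189.3375°

wrap1=170.66_deg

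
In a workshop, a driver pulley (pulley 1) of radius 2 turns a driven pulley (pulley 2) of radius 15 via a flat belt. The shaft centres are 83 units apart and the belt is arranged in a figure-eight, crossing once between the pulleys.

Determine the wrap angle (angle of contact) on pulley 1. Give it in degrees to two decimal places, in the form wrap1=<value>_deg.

crossed belt: β = asin((r1+r2)/C) = asin(17/83) = 11.8189°
wrap1 = wrap2 = π + 2β = 203.6378°

wrap1=203.64_deg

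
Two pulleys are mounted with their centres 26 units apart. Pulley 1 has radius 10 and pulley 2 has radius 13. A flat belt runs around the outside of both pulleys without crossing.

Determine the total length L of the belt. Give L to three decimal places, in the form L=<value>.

L=124.603

open belt: β = asin((r2−r1)/C) = asin(3/26) = 6.6258°
wrap1 = π − 2β = 166.7484°
wrap2 = π + 2β = 193.2516°
tangent length = C·cosβ = 25.8263
L = r1·wrap1 + r2·wrap2 + 2·C·cosβ = 10·2.9103 + 13·3.3729 + 2·25.8263 = 124.6032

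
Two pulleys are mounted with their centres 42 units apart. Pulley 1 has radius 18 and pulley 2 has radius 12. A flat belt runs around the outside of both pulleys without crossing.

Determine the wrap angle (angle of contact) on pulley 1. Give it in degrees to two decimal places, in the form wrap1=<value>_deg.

open belt: β = asin((r2−r1)/C) = asin(-6/42) = -8.2132°
wrap1 = π − 2β = 196.4264°
wrap2 = π + 2β = 163.5736°

wrap1=196.43_deg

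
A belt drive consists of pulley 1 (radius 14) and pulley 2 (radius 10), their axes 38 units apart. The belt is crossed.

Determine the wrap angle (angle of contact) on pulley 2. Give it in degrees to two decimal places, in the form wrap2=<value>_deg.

wrap2=258.33_deg

crossed belt: β = asin((r1+r2)/C) = asin(24/38) = 39.1667°
wrap1 = wrap2 = π + 2β = 258.3334°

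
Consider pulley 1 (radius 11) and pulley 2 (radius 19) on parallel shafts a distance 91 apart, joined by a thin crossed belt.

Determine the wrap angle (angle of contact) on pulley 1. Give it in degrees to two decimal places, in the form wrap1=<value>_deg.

crossed belt: β = asin((r1+r2)/C) = asin(30/91) = 19.2488°
wrap1 = wrap2 = π + 2β = 218.4975°

wrap1=218.50_deg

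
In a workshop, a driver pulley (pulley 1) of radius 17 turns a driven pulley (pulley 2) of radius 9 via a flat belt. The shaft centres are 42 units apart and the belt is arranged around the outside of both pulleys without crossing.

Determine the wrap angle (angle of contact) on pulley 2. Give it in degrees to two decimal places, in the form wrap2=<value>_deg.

wrap2=158.04_deg

open belt: β = asin((r2−r1)/C) = asin(-8/42) = -10.9806°
wrap1 = π − 2β = 201.9612°
wrap2 = π + 2β = 158.0388°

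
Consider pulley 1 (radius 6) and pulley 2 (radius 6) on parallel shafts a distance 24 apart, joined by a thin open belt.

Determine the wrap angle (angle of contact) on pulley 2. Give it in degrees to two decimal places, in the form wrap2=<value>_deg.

wrap2=180.00_deg

open belt: β = asin((r2−r1)/C) = asin(0/24) = 0.0000°
wrap1 = π − 2β = 180.0000°
wrap2 = π + 2β = 180.0000°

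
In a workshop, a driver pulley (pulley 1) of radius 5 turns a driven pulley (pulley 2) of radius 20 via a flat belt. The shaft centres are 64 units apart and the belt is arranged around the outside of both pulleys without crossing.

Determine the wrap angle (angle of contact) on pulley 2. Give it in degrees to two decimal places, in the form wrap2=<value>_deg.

wrap2=207.11_deg

open belt: β = asin((r2−r1)/C) = asin(15/64) = 13.5548°
wrap1 = π − 2β = 152.8904°
wrap2 = π + 2β = 207.1096°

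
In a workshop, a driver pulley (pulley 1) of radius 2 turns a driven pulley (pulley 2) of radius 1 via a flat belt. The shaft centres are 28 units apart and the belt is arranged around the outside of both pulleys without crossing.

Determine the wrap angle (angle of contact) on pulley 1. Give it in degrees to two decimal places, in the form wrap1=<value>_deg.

wrap1=184.09_deg

open belt: β = asin((r2−r1)/C) = asin(-1/28) = -2.0467°
wrap1 = π − 2β = 184.0934°
wrap2 = π + 2β = 175.9066°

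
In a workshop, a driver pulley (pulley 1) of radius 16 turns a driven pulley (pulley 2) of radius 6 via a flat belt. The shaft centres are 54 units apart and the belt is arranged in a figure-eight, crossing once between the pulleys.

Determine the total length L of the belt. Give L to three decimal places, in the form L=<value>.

crossed belt: β = asin((r1+r2)/C) = asin(22/54) = 24.0421°
wrap1 = wrap2 = π + 2β = 228.0842°
tangent length = C·cosβ = 49.3153
L = (r1+r2)·wrap + 2·C·cosβ = 22·3.9808 + 2·49.3153 = 186.2087

L=186.209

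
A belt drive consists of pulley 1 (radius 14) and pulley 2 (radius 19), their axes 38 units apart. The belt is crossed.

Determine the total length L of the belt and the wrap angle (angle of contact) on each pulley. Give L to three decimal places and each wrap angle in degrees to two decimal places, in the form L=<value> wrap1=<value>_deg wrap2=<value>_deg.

crossed belt: β = asin((r1+r2)/C) = asin(33/38) = 60.2757°
wrap1 = wrap2 = π + 2β = 300.5513°
tangent length = C·cosβ = 18.8414
L = (r1+r2)·wrap + 2·C·cosβ = 33·5.2456 + 2·18.8414 = 210.7880

L=210.788 wrap1=300.55_deg wrap2=300.55_deg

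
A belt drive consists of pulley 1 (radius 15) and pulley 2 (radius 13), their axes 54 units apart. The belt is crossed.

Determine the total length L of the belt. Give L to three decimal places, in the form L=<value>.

L=210.838

crossed belt: β = asin((r1+r2)/C) = asin(28/54) = 31.2329°
wrap1 = wrap2 = π + 2β = 242.4659°
tangent length = C·cosβ = 46.1736
L = (r1+r2)·wrap + 2·C·cosβ = 28·4.2318 + 2·46.1736 = 210.8383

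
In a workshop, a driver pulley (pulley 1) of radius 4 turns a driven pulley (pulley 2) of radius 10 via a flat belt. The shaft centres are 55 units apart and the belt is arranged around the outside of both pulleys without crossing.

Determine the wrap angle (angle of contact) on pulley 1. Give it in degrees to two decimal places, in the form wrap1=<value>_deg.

wrap1=167.47_deg

open belt: β = asin((r2−r1)/C) = asin(6/55) = 6.2629°
wrap1 = π − 2β = 167.4742°
wrap2 = π + 2β = 192.5258°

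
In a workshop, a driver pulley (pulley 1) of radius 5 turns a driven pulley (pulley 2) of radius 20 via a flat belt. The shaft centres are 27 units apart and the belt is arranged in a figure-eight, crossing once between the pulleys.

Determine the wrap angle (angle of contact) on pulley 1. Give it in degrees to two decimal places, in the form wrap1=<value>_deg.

wrap1=315.62_deg

crossed belt: β = asin((r1+r2)/C) = asin(25/27) = 67.8084°
wrap1 = wrap2 = π + 2β = 315.6168°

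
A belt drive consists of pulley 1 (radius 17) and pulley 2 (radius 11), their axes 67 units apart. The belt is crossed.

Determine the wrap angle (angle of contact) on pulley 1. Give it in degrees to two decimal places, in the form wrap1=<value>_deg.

crossed belt: β = asin((r1+r2)/C) = asin(28/67) = 24.7027°
wrap1 = wrap2 = π + 2β = 229.4055°

wrap1=229.41_deg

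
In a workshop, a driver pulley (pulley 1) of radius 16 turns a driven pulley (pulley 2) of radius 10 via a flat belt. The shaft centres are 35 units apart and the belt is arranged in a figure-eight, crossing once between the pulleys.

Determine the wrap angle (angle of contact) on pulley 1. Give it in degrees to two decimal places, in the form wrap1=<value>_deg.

wrap1=275.95_deg

crossed belt: β = asin((r1+r2)/C) = asin(26/35) = 47.9754°
wrap1 = wrap2 = π + 2β = 275.9507°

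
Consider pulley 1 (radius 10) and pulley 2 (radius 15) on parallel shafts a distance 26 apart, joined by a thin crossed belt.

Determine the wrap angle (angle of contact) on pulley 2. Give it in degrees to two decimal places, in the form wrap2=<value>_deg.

wrap2=328.12_deg

crossed belt: β = asin((r1+r2)/C) = asin(25/26) = 74.0576°
wrap1 = wrap2 = π + 2β = 328.1153°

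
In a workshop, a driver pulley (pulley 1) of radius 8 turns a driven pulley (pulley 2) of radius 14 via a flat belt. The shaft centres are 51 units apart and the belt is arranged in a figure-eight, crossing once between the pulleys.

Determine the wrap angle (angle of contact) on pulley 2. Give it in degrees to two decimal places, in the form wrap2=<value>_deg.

crossed belt: β = asin((r1+r2)/C) = asin(22/51) = 25.5547°
wrap1 = wrap2 = π + 2β = 231.1094°

wrap2=231.11_deg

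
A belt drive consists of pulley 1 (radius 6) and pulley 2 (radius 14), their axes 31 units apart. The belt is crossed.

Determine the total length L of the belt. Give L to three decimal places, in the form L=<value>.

crossed belt: β = asin((r1+r2)/C) = asin(20/31) = 40.1778°
wrap1 = wrap2 = π + 2β = 260.3555°
tangent length = C·cosβ = 23.6854
L = (r1+r2)·wrap + 2·C·cosβ = 20·4.5441 + 2·23.6854 = 138.2521

L=138.252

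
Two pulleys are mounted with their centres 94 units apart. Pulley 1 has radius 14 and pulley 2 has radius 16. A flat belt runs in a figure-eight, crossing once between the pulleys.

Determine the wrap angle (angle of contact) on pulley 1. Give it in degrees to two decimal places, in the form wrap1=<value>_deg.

wrap1=217.22_deg

crossed belt: β = asin((r1+r2)/C) = asin(30/94) = 18.6115°
wrap1 = wrap2 = π + 2β = 217.2229°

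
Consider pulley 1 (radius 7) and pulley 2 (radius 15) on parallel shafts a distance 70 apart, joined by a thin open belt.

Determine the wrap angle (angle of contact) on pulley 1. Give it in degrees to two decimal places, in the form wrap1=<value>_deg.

open belt: β = asin((r2−r1)/C) = asin(8/70) = 6.5624°
wrap1 = π − 2β = 166.8751°
wrap2 = π + 2β = 193.1249°

wrap1=166.88_deg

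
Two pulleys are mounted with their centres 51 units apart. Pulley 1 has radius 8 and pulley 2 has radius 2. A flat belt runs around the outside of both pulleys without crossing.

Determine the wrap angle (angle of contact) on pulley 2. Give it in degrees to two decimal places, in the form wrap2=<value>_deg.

open belt: β = asin((r2−r1)/C) = asin(-6/51) = -6.7563°
wrap1 = π − 2β = 193.5127°
wrap2 = π + 2β = 166.4873°

wrap2=166.49_deg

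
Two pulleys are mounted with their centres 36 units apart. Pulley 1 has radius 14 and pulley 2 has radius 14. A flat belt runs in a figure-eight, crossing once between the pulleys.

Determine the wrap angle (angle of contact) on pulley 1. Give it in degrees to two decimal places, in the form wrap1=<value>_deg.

wrap1=282.12_deg

crossed belt: β = asin((r1+r2)/C) = asin(28/36) = 51.0576°
wrap1 = wrap2 = π + 2β = 282.1151°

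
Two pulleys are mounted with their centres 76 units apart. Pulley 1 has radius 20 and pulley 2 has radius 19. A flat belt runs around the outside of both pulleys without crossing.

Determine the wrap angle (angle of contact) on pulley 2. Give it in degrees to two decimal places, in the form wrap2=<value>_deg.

wrap2=178.49_deg

open belt: β = asin((r2−r1)/C) = asin(-1/76) = -0.7539°
wrap1 = π − 2β = 181.5078°
wrap2 = π + 2β = 178.4922°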